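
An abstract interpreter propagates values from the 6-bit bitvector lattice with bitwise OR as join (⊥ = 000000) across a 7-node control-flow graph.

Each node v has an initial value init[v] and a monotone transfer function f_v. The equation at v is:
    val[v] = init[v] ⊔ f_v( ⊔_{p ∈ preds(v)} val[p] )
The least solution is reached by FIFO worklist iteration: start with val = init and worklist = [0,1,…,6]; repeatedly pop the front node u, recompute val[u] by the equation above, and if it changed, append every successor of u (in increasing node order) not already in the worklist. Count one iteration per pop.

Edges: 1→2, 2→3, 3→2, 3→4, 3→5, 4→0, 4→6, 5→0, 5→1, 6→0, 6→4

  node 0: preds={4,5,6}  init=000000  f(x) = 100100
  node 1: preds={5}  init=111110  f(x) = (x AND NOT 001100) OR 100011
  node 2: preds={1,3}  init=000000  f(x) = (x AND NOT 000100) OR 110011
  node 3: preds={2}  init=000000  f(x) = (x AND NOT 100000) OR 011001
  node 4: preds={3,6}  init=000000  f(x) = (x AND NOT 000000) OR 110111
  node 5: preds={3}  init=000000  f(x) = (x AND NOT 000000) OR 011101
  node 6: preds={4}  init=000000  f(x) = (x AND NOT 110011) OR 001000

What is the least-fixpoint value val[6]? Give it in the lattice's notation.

001100

Iteration log — 11 steps:
  step 1. node 0  ⊔preds=000000  new=100100  old=000000  +wl: 
  step 2. node 1  ⊔preds=000000  new=111111  old=111110  +wl: 
  step 3. node 2  ⊔preds=111111  new=111011  old=000000  +wl: 
  step 4. node 3  ⊔preds=111011  new=011011  old=000000  +wl: 2
  step 5. node 4  ⊔preds=011011  new=111111  old=000000  +wl: 0
  step 6. node 5  ⊔preds=011011  new=011111  old=000000  +wl: 1
  step 7. node 6  ⊔preds=111111  new=001100  old=000000  +wl: 4
  step 8. node 2  ⊔preds=111111  new=111011  stable
  step 9. node 0  ⊔preds=111111  new=100100  stable
  step 10. node 1  ⊔preds=011111  new=111111  stable
  step 11. node 4  ⊔preds=011111  new=111111  stable

Least fixpoint reached:
  node 0: 100100
  node 1: 111111
  node 2: 111011
  node 3: 011011
  node 4: 111111
  node 5: 011111
  node 6: 001100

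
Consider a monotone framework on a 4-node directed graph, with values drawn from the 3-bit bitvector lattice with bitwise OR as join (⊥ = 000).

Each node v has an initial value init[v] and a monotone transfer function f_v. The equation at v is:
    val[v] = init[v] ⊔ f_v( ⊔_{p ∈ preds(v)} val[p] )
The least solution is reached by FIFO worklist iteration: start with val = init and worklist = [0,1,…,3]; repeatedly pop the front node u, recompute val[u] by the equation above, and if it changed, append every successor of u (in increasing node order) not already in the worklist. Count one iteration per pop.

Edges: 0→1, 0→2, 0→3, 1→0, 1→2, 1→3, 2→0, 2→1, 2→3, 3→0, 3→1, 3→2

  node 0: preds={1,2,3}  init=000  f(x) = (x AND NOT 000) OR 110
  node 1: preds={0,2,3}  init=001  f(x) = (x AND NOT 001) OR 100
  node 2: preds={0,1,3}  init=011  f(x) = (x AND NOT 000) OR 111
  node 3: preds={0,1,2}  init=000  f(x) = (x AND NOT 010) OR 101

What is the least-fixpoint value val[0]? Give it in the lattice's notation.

111

Trace (7 dequeues):
  [1] u=0 | in 011 | out 111 | prev 000 | push {}
  [2] u=1 | in 111 | out 111 | prev 001 | push {0}
  [3] u=2 | in 111 | out 111 | prev 011 | push {1}
  [4] u=3 | in 111 | out 101 | prev 000 | push {2}
  [5] u=0 | in 111 | out 111 | ==
  [6] u=1 | in 111 | out 111 | ==
  [7] u=2 | in 111 | out 111 | ==

Converged values:
  [0] 111
  [1] 111
  [2] 111
  [3] 101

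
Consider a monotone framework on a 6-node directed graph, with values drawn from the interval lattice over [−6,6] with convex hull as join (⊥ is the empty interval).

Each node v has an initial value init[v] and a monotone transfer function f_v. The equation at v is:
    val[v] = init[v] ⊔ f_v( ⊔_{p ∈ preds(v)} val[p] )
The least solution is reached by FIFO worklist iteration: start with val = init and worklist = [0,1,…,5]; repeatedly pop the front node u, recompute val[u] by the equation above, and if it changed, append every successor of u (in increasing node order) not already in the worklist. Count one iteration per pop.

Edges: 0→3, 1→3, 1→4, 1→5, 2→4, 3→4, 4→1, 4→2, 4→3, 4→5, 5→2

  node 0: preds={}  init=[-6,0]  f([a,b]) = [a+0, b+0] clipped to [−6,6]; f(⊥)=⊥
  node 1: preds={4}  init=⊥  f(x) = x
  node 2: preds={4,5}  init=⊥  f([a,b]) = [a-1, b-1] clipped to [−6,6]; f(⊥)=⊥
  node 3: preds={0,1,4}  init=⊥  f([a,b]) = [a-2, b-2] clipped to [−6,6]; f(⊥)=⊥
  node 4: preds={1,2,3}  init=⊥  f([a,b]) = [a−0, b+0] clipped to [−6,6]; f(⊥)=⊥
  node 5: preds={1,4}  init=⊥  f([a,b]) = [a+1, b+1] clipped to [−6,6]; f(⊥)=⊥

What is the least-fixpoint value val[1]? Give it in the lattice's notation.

[-6,-2]

Worklist (11 pops):
  #1 pop 0: in=⊥ → [-6,0] (no change)
  #2 pop 1: in=⊥ → ⊥ (no change)
  #3 pop 2: in=⊥ → ⊥ (no change)
  #4 pop 3: in=[-6,0] → [-6,-2] (was ⊥); enqueue []
  #5 pop 4: in=[-6,-2] → [-6,-2] (was ⊥); enqueue [1,2,3]
  #6 pop 5: in=[-6,-2] → [-5,-1] (was ⊥); enqueue []
  #7 pop 1: in=[-6,-2] → [-6,-2] (was ⊥); enqueue [4,5]
  #8 pop 2: in=[-6,-1] → [-6,-2] (was ⊥); enqueue []
  #9 pop 3: in=[-6,0] → [-6,-2] (no change)
  #10 pop 4: in=[-6,-2] → [-6,-2] (no change)
  #11 pop 5: in=[-6,-2] → [-5,-1] (no change)

Fixpoint:
  val[0] = [-6,0]
  val[1] = [-6,-2]
  val[2] = [-6,-2]
  val[3] = [-6,-2]
  val[4] = [-6,-2]
  val[5] = [-5,-1]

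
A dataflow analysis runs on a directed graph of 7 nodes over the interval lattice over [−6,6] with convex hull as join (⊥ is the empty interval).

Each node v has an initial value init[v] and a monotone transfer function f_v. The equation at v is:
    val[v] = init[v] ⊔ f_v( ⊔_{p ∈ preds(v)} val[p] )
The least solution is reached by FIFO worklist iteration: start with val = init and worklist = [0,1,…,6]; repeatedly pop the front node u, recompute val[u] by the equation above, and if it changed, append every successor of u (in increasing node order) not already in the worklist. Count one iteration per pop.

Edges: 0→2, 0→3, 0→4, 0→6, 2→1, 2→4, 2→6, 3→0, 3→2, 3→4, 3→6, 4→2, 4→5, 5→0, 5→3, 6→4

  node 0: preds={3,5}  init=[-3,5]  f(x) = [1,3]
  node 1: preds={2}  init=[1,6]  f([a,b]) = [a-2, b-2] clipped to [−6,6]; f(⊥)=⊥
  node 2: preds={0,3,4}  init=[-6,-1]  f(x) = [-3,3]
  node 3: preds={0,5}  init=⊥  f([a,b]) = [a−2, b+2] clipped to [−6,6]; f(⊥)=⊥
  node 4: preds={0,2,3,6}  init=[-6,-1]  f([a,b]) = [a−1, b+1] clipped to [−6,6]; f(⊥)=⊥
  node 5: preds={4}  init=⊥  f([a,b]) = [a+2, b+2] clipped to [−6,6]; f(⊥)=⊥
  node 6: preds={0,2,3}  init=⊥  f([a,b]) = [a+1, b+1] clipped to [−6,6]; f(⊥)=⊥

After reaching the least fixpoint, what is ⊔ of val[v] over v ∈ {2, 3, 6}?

[-6,6]

Iteration log — 15 steps:
  step 1. node 0  ⊔preds=⊥  new=[-3,5]  stable
  step 2. node 1  ⊔preds=[-6,-1]  new=[-6,6]  old=[1,6]  +wl: 
  step 3. node 2  ⊔preds=[-6,5]  new=[-6,3]  old=[-6,-1]  +wl: 1
  step 4. node 3  ⊔preds=[-3,5]  new=[-5,6]  old=⊥  +wl: 0,2
  step 5. node 4  ⊔preds=[-6,6]  new=[-6,6]  old=[-6,-1]  +wl: 
  step 6. node 5  ⊔preds=[-6,6]  new=[-4,6]  old=⊥  +wl: 3
  step 7. node 6  ⊔preds=[-6,6]  new=[-5,6]  old=⊥  +wl: 4
  step 8. node 1  ⊔preds=[-6,3]  new=[-6,6]  stable
  step 9. node 0  ⊔preds=[-5,6]  new=[-3,5]  stable
  step 10. node 2  ⊔preds=[-6,6]  new=[-6,3]  stable
  step 11. node 3  ⊔preds=[-4,6]  new=[-6,6]  old=[-5,6]  +wl: 0,2,6
  step 12. node 4  ⊔preds=[-6,6]  new=[-6,6]  stable
  step 13. node 0  ⊔preds=[-6,6]  new=[-3,5]  stable
  step 14. node 2  ⊔preds=[-6,6]  new=[-6,3]  stable
  step 15. node 6  ⊔preds=[-6,6]  new=[-5,6]  stable

Least fixpoint reached:
  node 0: [-3,5]
  node 1: [-6,6]
  node 2: [-6,3]
  node 3: [-6,6]
  node 4: [-6,6]
  node 5: [-4,6]
  node 6: [-5,6]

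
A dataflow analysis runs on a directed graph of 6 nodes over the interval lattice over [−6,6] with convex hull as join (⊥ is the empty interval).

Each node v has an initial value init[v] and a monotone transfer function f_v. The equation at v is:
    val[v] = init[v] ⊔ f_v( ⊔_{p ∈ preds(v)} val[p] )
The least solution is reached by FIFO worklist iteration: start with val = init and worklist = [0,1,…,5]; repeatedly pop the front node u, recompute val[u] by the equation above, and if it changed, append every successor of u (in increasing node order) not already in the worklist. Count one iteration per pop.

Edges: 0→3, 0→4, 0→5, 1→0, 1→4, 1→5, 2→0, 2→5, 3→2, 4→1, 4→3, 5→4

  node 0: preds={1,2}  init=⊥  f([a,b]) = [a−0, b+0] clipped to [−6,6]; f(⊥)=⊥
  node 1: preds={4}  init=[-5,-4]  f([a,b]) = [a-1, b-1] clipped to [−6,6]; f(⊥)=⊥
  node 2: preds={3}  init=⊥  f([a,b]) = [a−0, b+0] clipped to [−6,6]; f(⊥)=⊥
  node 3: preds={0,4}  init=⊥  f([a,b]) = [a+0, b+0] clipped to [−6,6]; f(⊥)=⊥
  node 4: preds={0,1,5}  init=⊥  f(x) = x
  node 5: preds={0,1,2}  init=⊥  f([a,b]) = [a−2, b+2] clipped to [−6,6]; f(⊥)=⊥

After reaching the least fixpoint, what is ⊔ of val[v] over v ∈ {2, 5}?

[-6,6]

Iteration log — 78 steps:
  step 1. node 0  ⊔preds=[-5,-4]  new=[-5,-4]  old=⊥  +wl: 
  step 2. node 1  ⊔preds=⊥  new=[-5,-4]  stable
  step 3. node 2  ⊔preds=⊥  new=⊥  stable
  step 4. node 3  ⊔preds=[-5,-4]  new=[-5,-4]  old=⊥  +wl: 2
  step 5. node 4  ⊔preds=[-5,-4]  new=[-5,-4]  old=⊥  +wl: 1,3
  step 6. node 5  ⊔preds=[-5,-4]  new=[-6,-2]  old=⊥  +wl: 4
  step 7. node 2  ⊔preds=[-5,-4]  new=[-5,-4]  old=⊥  +wl: 0,5
  step 8. node 1  ⊔preds=[-5,-4]  new=[-6,-4]  old=[-5,-4]  +wl: 
  step 9. node 3  ⊔preds=[-5,-4]  new=[-5,-4]  stable
  step 10. node 4  ⊔preds=[-6,-2]  new=[-6,-2]  old=[-5,-4]  +wl: 1,3
  step 11. node 0  ⊔preds=[-6,-4]  new=[-6,-4]  old=[-5,-4]  +wl: 4
  step 12. node 5  ⊔preds=[-6,-4]  new=[-6,-2]  stable
  step 13. node 1  ⊔preds=[-6,-2]  new=[-6,-3]  old=[-6,-4]  +wl: 0,5
  step 14. node 3  ⊔preds=[-6,-2]  new=[-6,-2]  old=[-5,-4]  +wl: 2
  step 15. node 4  ⊔preds=[-6,-2]  new=[-6,-2]  stable
  step 16. node 0  ⊔preds=[-6,-3]  new=[-6,-3]  old=[-6,-4]  +wl: 3,4
  step 17. node 5  ⊔preds=[-6,-3]  new=[-6,-1]  old=[-6,-2]  +wl: 
  step 18. node 2  ⊔preds=[-6,-2]  new=[-6,-2]  old=[-5,-4]  +wl: 0,5
  step 19. node 3  ⊔preds=[-6,-2]  new=[-6,-2]  stable
  step 20. node 4  ⊔preds=[-6,-1]  new=[-6,-1]  old=[-6,-2]  +wl: 1,3
  step 21. node 0  ⊔preds=[-6,-2]  new=[-6,-2]  old=[-6,-3]  +wl: 4
  step 22. node 5  ⊔preds=[-6,-2]  new=[-6,0]  old=[-6,-1]  +wl: 
  step 23. node 1  ⊔preds=[-6,-1]  new=[-6,-2]  old=[-6,-3]  +wl: 0,5
  step 24. node 3  ⊔preds=[-6,-1]  new=[-6,-1]  old=[-6,-2]  +wl: 2
  step 25. node 4  ⊔preds=[-6,0]  new=[-6,0]  old=[-6,-1]  +wl: 1,3
  step 26. node 0  ⊔preds=[-6,-2]  new=[-6,-2]  stable
  step 27. node 5  ⊔preds=[-6,-2]  new=[-6,0]  stable
  step 28. node 2  ⊔preds=[-6,-1]  new=[-6,-1]  old=[-6,-2]  +wl: 0,5
  step 29. node 1  ⊔preds=[-6,0]  new=[-6,-1]  old=[-6,-2]  +wl: 4
  step 30. node 3  ⊔preds=[-6,0]  new=[-6,0]  old=[-6,-1]  +wl: 2
  step 31. node 0  ⊔preds=[-6,-1]  new=[-6,-1]  old=[-6,-2]  +wl: 3
  step 32. node 5  ⊔preds=[-6,-1]  new=[-6,1]  old=[-6,0]  +wl: 
  step 33. node 4  ⊔preds=[-6,1]  new=[-6,1]  old=[-6,0]  +wl: 1
  step 34. node 2  ⊔preds=[-6,0]  new=[-6,0]  old=[-6,-1]  +wl: 0,5
  step 35. node 3  ⊔preds=[-6,1]  new=[-6,1]  old=[-6,0]  +wl: 2
  step 36. node 1  ⊔preds=[-6,1]  new=[-6,0]  old=[-6,-1]  +wl: 4
  step 37. node 0  ⊔preds=[-6,0]  new=[-6,0]  old=[-6,-1]  +wl: 3
  step 38. node 5  ⊔preds=[-6,0]  new=[-6,2]  old=[-6,1]  +wl: 
  step 39. node 2  ⊔preds=[-6,1]  new=[-6,1]  old=[-6,0]  +wl: 0,5
  step 40. node 4  ⊔preds=[-6,2]  new=[-6,2]  old=[-6,1]  +wl: 1
  step 41. node 3  ⊔preds=[-6,2]  new=[-6,2]  old=[-6,1]  +wl: 2
  step 42. node 0  ⊔preds=[-6,1]  new=[-6,1]  old=[-6,0]  +wl: 3,4
  step 43. node 5  ⊔preds=[-6,1]  new=[-6,3]  old=[-6,2]  +wl: 
  step 44. node 1  ⊔preds=[-6,2]  new=[-6,1]  old=[-6,0]  +wl: 0,5
  step 45. node 2  ⊔preds=[-6,2]  new=[-6,2]  old=[-6,1]  +wl: 
  step 46. node 3  ⊔preds=[-6,2]  new=[-6,2]  stable
  step 47. node 4  ⊔preds=[-6,3]  new=[-6,3]  old=[-6,2]  +wl: 1,3
  step 48. node 0  ⊔preds=[-6,2]  new=[-6,2]  old=[-6,1]  +wl: 4
  step 49. node 5  ⊔preds=[-6,2]  new=[-6,4]  old=[-6,3]  +wl: 
  step 50. node 1  ⊔preds=[-6,3]  new=[-6,2]  old=[-6,1]  +wl: 0,5
  step 51. node 3  ⊔preds=[-6,3]  new=[-6,3]  old=[-6,2]  +wl: 2
  step 52. node 4  ⊔preds=[-6,4]  new=[-6,4]  old=[-6,3]  +wl: 1,3
  step 53. node 0  ⊔preds=[-6,2]  new=[-6,2]  stable
  step 54. node 5  ⊔preds=[-6,2]  new=[-6,4]  stable
  step 55. node 2  ⊔preds=[-6,3]  new=[-6,3]  old=[-6,2]  +wl: 0,5
  step 56. node 1  ⊔preds=[-6,4]  new=[-6,3]  old=[-6,2]  +wl: 4
  step 57. node 3  ⊔preds=[-6,4]  new=[-6,4]  old=[-6,3]  +wl: 2
  step 58. node 0  ⊔preds=[-6,3]  new=[-6,3]  old=[-6,2]  +wl: 3
  step 59. node 5  ⊔preds=[-6,3]  new=[-6,5]  old=[-6,4]  +wl: 
  step 60. node 4  ⊔preds=[-6,5]  new=[-6,5]  old=[-6,4]  +wl: 1
  step 61. node 2  ⊔preds=[-6,4]  new=[-6,4]  old=[-6,3]  +wl: 0,5
  step 62. node 3  ⊔preds=[-6,5]  new=[-6,5]  old=[-6,4]  +wl: 2
  step 63. node 1  ⊔preds=[-6,5]  new=[-6,4]  old=[-6,3]  +wl: 4
  step 64. node 0  ⊔preds=[-6,4]  new=[-6,4]  old=[-6,3]  +wl: 3
  step 65. node 5  ⊔preds=[-6,4]  new=[-6,6]  old=[-6,5]  +wl: 
  step 66. node 2  ⊔preds=[-6,5]  new=[-6,5]  old=[-6,4]  +wl: 0,5
  step 67. node 4  ⊔preds=[-6,6]  new=[-6,6]  old=[-6,5]  +wl: 1
  step 68. node 3  ⊔preds=[-6,6]  new=[-6,6]  old=[-6,5]  +wl: 2
  step 69. node 0  ⊔preds=[-6,5]  new=[-6,5]  old=[-6,4]  +wl: 3,4
  step 70. node 5  ⊔preds=[-6,5]  new=[-6,6]  stable
  step 71. node 1  ⊔preds=[-6,6]  new=[-6,5]  old=[-6,4]  +wl: 0,5
  step 72. node 2  ⊔preds=[-6,6]  new=[-6,6]  old=[-6,5]  +wl: 
  step 73. node 3  ⊔preds=[-6,6]  new=[-6,6]  stable
  step 74. node 4  ⊔preds=[-6,6]  new=[-6,6]  stable
  step 75. node 0  ⊔preds=[-6,6]  new=[-6,6]  old=[-6,5]  +wl: 3,4
  step 76. node 5  ⊔preds=[-6,6]  new=[-6,6]  stable
  step 77. node 3  ⊔preds=[-6,6]  new=[-6,6]  stable
  step 78. node 4  ⊔preds=[-6,6]  new=[-6,6]  stable

Least fixpoint reached:
  node 0: [-6,6]
  node 1: [-6,5]
  node 2: [-6,6]
  node 3: [-6,6]
  node 4: [-6,6]
  node 5: [-6,6]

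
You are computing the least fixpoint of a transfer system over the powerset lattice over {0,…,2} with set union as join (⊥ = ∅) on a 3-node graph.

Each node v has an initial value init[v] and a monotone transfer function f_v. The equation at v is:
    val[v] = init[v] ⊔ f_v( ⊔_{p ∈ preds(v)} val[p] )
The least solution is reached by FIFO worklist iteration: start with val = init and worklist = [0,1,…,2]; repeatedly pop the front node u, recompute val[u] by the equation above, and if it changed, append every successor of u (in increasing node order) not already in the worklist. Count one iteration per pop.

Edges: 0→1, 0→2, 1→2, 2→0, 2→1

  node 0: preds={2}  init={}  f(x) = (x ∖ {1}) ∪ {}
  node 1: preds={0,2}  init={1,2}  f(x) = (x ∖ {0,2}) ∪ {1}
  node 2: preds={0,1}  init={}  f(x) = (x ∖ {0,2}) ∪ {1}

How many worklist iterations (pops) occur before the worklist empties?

5

Worklist (5 pops):
  #1 pop 0: in={} → {} (no change)
  #2 pop 1: in={} → {1,2} (no change)
  #3 pop 2: in={1,2} → {1} (was {}); enqueue [0,1]
  #4 pop 0: in={1} → {} (no change)
  #5 pop 1: in={1} → {1,2} (no change)

Fixpoint:
  val[0] = {}
  val[1] = {1,2}
  val[2] = {1}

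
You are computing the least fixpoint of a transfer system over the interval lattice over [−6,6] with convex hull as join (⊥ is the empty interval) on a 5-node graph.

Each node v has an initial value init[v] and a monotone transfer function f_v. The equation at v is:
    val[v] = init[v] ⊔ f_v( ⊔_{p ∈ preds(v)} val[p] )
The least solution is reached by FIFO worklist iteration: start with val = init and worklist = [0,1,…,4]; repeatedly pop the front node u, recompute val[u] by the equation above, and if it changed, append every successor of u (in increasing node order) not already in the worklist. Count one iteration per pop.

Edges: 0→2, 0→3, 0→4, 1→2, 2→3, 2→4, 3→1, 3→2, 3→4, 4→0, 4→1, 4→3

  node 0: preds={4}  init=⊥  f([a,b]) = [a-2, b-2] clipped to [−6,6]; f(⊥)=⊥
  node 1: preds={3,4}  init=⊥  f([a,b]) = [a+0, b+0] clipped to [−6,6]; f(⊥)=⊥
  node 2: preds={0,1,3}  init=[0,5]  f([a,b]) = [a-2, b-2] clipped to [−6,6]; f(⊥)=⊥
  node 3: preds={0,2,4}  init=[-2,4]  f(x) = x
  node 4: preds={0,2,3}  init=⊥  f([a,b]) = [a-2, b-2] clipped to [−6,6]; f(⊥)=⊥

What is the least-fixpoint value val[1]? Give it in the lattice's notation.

Iteration log — 12 steps:
  step 1. node 0  ⊔preds=⊥  new=⊥  stable
  step 2. node 1  ⊔preds=[-2,4]  new=[-2,4]  old=⊥  +wl: 
  step 3. node 2  ⊔preds=[-2,4]  new=[-4,5]  old=[0,5]  +wl: 
  step 4. node 3  ⊔preds=[-4,5]  new=[-4,5]  old=[-2,4]  +wl: 1,2
  step 5. node 4  ⊔preds=[-4,5]  new=[-6,3]  old=⊥  +wl: 0,3
  step 6. node 1  ⊔preds=[-6,5]  new=[-6,5]  old=[-2,4]  +wl: 
  step 7. node 2  ⊔preds=[-6,5]  new=[-6,5]  old=[-4,5]  +wl: 4
  step 8. node 0  ⊔preds=[-6,3]  new=[-6,1]  old=⊥  +wl: 2
  step 9. node 3  ⊔preds=[-6,5]  new=[-6,5]  old=[-4,5]  +wl: 1
  step 10. node 4  ⊔preds=[-6,5]  new=[-6,3]  stable
  step 11. node 2  ⊔preds=[-6,5]  new=[-6,5]  stable
  step 12. node 1  ⊔preds=[-6,5]  new=[-6,5]  stable

Least fixpoint reached:
  node 0: [-6,1]
  node 1: [-6,5]
  node 2: [-6,5]
  node 3: [-6,5]
  node 4: [-6,3]

[-6,5]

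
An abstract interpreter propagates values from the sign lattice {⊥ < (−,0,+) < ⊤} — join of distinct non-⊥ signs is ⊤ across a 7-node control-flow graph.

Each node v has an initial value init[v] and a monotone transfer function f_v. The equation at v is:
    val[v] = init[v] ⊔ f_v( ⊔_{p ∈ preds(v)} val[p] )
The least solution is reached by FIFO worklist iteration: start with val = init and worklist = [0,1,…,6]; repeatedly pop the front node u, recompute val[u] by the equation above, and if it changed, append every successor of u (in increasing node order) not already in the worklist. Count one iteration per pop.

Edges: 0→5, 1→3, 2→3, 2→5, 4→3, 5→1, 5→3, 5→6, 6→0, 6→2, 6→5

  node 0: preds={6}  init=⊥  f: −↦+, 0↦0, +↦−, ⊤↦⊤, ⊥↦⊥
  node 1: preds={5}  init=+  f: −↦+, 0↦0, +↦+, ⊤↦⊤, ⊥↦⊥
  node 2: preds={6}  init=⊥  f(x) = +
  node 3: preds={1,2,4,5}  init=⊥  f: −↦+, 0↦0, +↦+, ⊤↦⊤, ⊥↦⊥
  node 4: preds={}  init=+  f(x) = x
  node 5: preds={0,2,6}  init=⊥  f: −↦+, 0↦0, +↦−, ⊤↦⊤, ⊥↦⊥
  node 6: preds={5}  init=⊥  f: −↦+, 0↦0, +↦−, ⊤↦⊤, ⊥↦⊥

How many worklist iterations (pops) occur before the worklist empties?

Iteration log — 18 steps:
  step 1. node 0  ⊔preds=⊥  new=⊥  stable
  step 2. node 1  ⊔preds=⊥  new=+  stable
  step 3. node 2  ⊔preds=⊥  new=+  old=⊥  +wl: 
  step 4. node 3  ⊔preds=+  new=+  old=⊥  +wl: 
  step 5. node 4  ⊔preds=⊥  new=+  stable
  step 6. node 5  ⊔preds=+  new=−  old=⊥  +wl: 1,3
  step 7. node 6  ⊔preds=−  new=+  old=⊥  +wl: 0,2,5
  step 8. node 1  ⊔preds=−  new=+  stable
  step 9. node 3  ⊔preds=⊤  new=⊤  old=+  +wl: 
  step 10. node 0  ⊔preds=+  new=−  old=⊥  +wl: 
  step 11. node 2  ⊔preds=+  new=+  stable
  step 12. node 5  ⊔preds=⊤  new=⊤  old=−  +wl: 1,3,6
  step 13. node 1  ⊔preds=⊤  new=⊤  old=+  +wl: 
  step 14. node 3  ⊔preds=⊤  new=⊤  stable
  step 15. node 6  ⊔preds=⊤  new=⊤  old=+  +wl: 0,2,5
  step 16. node 0  ⊔preds=⊤  new=⊤  old=−  +wl: 
  step 17. node 2  ⊔preds=⊤  new=+  stable
  step 18. node 5  ⊔preds=⊤  new=⊤  stable

Least fixpoint reached:
  node 0: ⊤
  node 1: ⊤
  node 2: +
  node 3: ⊤
  node 4: +
  node 5: ⊤
  node 6: ⊤

18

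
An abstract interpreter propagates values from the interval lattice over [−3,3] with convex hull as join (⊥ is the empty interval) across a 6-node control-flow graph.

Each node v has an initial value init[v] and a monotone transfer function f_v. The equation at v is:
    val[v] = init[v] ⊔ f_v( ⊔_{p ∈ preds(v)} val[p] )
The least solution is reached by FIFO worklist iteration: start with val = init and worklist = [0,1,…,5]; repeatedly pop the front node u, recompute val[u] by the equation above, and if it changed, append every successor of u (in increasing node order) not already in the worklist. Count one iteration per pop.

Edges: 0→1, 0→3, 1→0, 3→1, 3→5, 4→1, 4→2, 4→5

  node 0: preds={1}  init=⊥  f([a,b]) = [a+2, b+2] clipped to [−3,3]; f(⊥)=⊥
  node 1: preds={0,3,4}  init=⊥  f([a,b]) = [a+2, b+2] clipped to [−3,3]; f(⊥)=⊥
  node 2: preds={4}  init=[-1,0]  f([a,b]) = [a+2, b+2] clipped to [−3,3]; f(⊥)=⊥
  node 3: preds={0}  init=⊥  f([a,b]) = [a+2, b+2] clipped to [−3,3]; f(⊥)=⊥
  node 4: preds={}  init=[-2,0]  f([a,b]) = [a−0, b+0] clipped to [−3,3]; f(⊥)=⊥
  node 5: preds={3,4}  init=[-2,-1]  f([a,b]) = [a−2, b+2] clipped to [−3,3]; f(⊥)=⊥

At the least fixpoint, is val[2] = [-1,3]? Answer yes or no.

Iteration log — 12 steps:
  step 1. node 0  ⊔preds=⊥  new=⊥  stable
  step 2. node 1  ⊔preds=[-2,0]  new=[0,2]  old=⊥  +wl: 0
  step 3. node 2  ⊔preds=[-2,0]  new=[-1,2]  old=[-1,0]  +wl: 
  step 4. node 3  ⊔preds=⊥  new=⊥  stable
  step 5. node 4  ⊔preds=⊥  new=[-2,0]  stable
  step 6. node 5  ⊔preds=[-2,0]  new=[-3,2]  old=[-2,-1]  +wl: 
  step 7. node 0  ⊔preds=[0,2]  new=[2,3]  old=⊥  +wl: 1,3
  step 8. node 1  ⊔preds=[-2,3]  new=[0,3]  old=[0,2]  +wl: 0
  step 9. node 3  ⊔preds=[2,3]  new=[3,3]  old=⊥  +wl: 1,5
  step 10. node 0  ⊔preds=[0,3]  new=[2,3]  stable
  step 11. node 1  ⊔preds=[-2,3]  new=[0,3]  stable
  step 12. node 5  ⊔preds=[-2,3]  new=[-3,3]  old=[-3,2]  +wl: 

Least fixpoint reached:
  node 0: [2,3]
  node 1: [0,3]
  node 2: [-1,2]
  node 3: [3,3]
  node 4: [-2,0]
  node 5: [-3,3]

no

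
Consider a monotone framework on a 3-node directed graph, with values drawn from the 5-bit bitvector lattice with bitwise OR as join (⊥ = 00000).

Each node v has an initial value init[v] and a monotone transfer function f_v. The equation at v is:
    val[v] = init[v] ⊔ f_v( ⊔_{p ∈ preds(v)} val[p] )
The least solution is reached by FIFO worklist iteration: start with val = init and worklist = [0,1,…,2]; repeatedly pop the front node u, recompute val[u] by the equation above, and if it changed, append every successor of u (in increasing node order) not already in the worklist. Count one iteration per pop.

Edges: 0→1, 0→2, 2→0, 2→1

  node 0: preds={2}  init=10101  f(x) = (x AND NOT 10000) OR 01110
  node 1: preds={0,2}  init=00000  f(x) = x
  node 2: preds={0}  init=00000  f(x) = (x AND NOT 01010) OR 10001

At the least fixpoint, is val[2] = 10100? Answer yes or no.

Trace (5 dequeues):
  [1] u=0 | in 00000 | out 11111 | prev 10101 | push {}
  [2] u=1 | in 11111 | out 11111 | prev 00000 | push {}
  [3] u=2 | in 11111 | out 10101 | prev 00000 | push {0,1}
  [4] u=0 | in 10101 | out 11111 | ==
  [5] u=1 | in 11111 | out 11111 | ==

Converged values:
  [0] 11111
  [1] 11111
  [2] 10101

no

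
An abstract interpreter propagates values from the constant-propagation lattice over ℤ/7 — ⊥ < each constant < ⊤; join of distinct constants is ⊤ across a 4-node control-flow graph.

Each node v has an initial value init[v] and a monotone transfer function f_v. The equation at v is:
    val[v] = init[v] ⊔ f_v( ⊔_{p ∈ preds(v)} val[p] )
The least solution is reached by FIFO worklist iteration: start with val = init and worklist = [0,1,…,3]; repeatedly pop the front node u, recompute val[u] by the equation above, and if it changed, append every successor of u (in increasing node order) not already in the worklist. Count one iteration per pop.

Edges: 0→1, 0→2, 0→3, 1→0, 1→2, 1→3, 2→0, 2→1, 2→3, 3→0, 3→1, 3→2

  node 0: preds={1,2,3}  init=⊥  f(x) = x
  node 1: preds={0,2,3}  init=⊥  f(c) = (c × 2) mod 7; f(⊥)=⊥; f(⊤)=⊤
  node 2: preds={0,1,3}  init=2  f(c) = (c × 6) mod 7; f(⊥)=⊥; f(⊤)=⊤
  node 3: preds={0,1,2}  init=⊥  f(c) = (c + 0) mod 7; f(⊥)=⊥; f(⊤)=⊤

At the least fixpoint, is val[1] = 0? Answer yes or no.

no

Trace (9 dequeues):
  [1] u=0 | in 2 | out 2 | prev ⊥ | push {}
  [2] u=1 | in 2 | out 4 | prev ⊥ | push {0}
  [3] u=2 | in ⊤ | out ⊤ | prev 2 | push {1}
  [4] u=3 | in ⊤ | out ⊤ | prev ⊥ | push {2}
  [5] u=0 | in ⊤ | out ⊤ | prev 2 | push {3}
  [6] u=1 | in ⊤ | out ⊤ | prev 4 | push {0}
  [7] u=2 | in ⊤ | out ⊤ | ==
  [8] u=3 | in ⊤ | out ⊤ | ==
  [9] u=0 | in ⊤ | out ⊤ | ==

Converged values:
  [0] ⊤
  [1] ⊤
  [2] ⊤
  [3] ⊤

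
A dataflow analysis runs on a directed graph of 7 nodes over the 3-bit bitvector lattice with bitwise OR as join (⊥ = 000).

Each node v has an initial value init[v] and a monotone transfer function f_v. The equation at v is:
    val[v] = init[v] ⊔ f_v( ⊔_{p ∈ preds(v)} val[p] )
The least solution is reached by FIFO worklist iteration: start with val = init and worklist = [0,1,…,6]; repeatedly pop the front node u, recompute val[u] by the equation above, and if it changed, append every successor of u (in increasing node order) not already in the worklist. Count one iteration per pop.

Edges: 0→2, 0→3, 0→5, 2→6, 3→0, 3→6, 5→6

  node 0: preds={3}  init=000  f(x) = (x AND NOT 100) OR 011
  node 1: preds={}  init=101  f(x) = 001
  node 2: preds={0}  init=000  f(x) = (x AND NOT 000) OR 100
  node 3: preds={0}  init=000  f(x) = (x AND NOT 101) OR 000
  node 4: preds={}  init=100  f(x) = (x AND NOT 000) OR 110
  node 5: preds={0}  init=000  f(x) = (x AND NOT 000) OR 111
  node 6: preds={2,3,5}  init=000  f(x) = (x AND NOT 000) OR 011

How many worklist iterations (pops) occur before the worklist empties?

8

Trace (8 dequeues):
  [1] u=0 | in 000 | out 011 | prev 000 | push {}
  [2] u=1 | in 000 | out 101 | ==
  [3] u=2 | in 011 | out 111 | prev 000 | push {}
  [4] u=3 | in 011 | out 010 | prev 000 | push {0}
  [5] u=4 | in 000 | out 110 | prev 100 | push {}
  [6] u=5 | in 011 | out 111 | prev 000 | push {}
  [7] u=6 | in 111 | out 111 | prev 000 | push {}
  [8] u=0 | in 010 | out 011 | ==

Converged values:
  [0] 011
  [1] 101
  [2] 111
  [3] 010
  [4] 110
  [5] 111
  [6] 111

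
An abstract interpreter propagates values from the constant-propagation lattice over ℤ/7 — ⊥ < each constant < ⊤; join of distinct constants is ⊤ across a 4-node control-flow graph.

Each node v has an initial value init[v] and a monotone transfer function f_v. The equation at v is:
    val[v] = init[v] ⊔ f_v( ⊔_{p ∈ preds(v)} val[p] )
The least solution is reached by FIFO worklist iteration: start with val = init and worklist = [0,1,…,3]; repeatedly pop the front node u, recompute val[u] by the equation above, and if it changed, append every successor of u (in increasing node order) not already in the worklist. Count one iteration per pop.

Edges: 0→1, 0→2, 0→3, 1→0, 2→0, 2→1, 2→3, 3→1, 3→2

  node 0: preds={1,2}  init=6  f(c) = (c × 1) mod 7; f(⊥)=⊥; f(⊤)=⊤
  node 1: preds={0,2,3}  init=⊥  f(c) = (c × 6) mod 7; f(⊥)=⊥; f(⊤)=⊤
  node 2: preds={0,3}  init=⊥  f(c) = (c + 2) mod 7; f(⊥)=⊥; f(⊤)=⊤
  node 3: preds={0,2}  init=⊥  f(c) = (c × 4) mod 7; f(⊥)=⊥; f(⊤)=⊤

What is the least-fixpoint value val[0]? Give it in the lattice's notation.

⊤

Iteration log — 10 steps:
  step 1. node 0  ⊔preds=⊥  new=6  stable
  step 2. node 1  ⊔preds=6  new=1  old=⊥  +wl: 0
  step 3. node 2  ⊔preds=6  new=1  old=⊥  +wl: 1
  step 4. node 3  ⊔preds=⊤  new=⊤  old=⊥  +wl: 2
  step 5. node 0  ⊔preds=1  new=⊤  old=6  +wl: 3
  step 6. node 1  ⊔preds=⊤  new=⊤  old=1  +wl: 0
  step 7. node 2  ⊔preds=⊤  new=⊤  old=1  +wl: 1
  step 8. node 3  ⊔preds=⊤  new=⊤  stable
  step 9. node 0  ⊔preds=⊤  new=⊤  stable
  step 10. node 1  ⊔preds=⊤  new=⊤  stable

Least fixpoint reached:
  node 0: ⊤
  node 1: ⊤
  node 2: ⊤
  node 3: ⊤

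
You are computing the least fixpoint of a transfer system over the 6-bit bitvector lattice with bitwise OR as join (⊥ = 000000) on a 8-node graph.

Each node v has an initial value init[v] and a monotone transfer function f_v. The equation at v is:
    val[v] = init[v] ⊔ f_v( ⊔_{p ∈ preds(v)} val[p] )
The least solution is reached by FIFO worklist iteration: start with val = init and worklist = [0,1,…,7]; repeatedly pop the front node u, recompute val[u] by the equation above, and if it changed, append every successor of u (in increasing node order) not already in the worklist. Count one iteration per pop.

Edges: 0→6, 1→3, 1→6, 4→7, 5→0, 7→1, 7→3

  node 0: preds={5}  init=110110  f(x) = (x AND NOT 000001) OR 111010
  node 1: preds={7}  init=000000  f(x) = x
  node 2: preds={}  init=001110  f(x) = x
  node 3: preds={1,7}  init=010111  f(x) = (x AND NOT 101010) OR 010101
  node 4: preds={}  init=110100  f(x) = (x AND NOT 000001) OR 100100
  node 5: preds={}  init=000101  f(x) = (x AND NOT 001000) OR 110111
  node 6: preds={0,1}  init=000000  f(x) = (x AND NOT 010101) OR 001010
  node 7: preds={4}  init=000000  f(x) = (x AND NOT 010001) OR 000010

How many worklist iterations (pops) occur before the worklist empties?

Iteration log — 12 steps:
  step 1. node 0  ⊔preds=000101  new=111110  old=110110  +wl: 
  step 2. node 1  ⊔preds=000000  new=000000  stable
  step 3. node 2  ⊔preds=000000  new=001110  stable
  step 4. node 3  ⊔preds=000000  new=010111  stable
  step 5. node 4  ⊔preds=000000  new=110100  stable
  step 6. node 5  ⊔preds=000000  new=110111  old=000101  +wl: 0
  step 7. node 6  ⊔preds=111110  new=101010  old=000000  +wl: 
  step 8. node 7  ⊔preds=110100  new=100110  old=000000  +wl: 1,3
  step 9. node 0  ⊔preds=110111  new=111110  stable
  step 10. node 1  ⊔preds=100110  new=100110  old=000000  +wl: 6
  step 11. node 3  ⊔preds=100110  new=010111  stable
  step 12. node 6  ⊔preds=111110  new=101010  stable

Least fixpoint reached:
  node 0: 111110
  node 1: 100110
  node 2: 001110
  node 3: 010111
  node 4: 110100
  node 5: 110111
  node 6: 101010
  node 7: 100110

12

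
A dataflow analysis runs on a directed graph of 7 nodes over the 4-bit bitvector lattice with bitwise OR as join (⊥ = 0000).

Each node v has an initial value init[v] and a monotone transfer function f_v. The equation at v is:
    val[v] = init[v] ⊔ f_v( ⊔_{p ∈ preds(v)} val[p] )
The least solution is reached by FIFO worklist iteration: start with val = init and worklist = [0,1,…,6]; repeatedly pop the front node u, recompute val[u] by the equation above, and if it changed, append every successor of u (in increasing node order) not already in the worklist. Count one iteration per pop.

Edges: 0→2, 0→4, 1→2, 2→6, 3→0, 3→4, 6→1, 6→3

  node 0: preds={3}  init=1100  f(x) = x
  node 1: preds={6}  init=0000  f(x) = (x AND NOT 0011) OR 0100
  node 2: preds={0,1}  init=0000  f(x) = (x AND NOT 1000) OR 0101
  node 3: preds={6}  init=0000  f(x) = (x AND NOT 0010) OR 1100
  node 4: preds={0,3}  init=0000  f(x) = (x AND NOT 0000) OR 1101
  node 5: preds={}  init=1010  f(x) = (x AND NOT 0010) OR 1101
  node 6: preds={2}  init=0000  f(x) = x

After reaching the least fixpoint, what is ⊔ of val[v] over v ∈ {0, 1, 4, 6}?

Trace (13 dequeues):
  [1] u=0 | in 0000 | out 1100 | ==
  [2] u=1 | in 0000 | out 0100 | prev 0000 | push {}
  [3] u=2 | in 1100 | out 0101 | prev 0000 | push {}
  [4] u=3 | in 0000 | out 1100 | prev 0000 | push {0}
  [5] u=4 | in 1100 | out 1101 | prev 0000 | push {}
  [6] u=5 | in 0000 | out 1111 | prev 1010 | push {}
  [7] u=6 | in 0101 | out 0101 | prev 0000 | push {1,3}
  [8] u=0 | in 1100 | out 1100 | ==
  [9] u=1 | in 0101 | out 0100 | ==
  [10] u=3 | in 0101 | out 1101 | prev 1100 | push {0,4}
  [11] u=0 | in 1101 | out 1101 | prev 1100 | push {2}
  [12] u=4 | in 1101 | out 1101 | ==
  [13] u=2 | in 1101 | out 0101 | ==

Converged values:
  [0] 1101
  [1] 0100
  [2] 0101
  [3] 1101
  [4] 1101
  [5] 1111
  [6] 0101

1101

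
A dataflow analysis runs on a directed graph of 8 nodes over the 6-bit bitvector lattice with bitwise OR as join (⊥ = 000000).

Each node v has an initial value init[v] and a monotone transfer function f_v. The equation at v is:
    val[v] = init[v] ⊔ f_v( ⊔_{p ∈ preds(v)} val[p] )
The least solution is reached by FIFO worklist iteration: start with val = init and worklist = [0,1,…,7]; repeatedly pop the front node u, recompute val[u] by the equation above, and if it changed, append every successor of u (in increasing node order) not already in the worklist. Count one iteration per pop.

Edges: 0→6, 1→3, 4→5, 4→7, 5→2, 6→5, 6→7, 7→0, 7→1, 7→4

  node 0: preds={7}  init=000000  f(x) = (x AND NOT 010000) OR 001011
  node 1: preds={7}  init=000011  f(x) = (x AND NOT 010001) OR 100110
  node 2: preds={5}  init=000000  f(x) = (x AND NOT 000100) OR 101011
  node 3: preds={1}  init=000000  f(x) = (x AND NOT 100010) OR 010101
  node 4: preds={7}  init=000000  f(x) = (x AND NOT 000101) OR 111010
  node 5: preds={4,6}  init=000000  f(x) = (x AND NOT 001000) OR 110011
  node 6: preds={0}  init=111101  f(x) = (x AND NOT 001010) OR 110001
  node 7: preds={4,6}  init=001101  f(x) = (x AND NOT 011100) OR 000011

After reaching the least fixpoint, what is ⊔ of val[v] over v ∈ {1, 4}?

111111

Iteration log — 13 steps:
  step 1. node 0  ⊔preds=001101  new=001111  old=000000  +wl: 
  step 2. node 1  ⊔preds=001101  new=101111  old=000011  +wl: 
  step 3. node 2  ⊔preds=000000  new=101011  old=000000  +wl: 
  step 4. node 3  ⊔preds=101111  new=011101  old=000000  +wl: 
  step 5. node 4  ⊔preds=001101  new=111010  old=000000  +wl: 
  step 6. node 5  ⊔preds=111111  new=110111  old=000000  +wl: 2
  step 7. node 6  ⊔preds=001111  new=111101  stable
  step 8. node 7  ⊔preds=111111  new=101111  old=001101  +wl: 0,1,4
  step 9. node 2  ⊔preds=110111  new=111011  old=101011  +wl: 
  step 10. node 0  ⊔preds=101111  new=101111  old=001111  +wl: 6
  step 11. node 1  ⊔preds=101111  new=101111  stable
  step 12. node 4  ⊔preds=101111  new=111010  stable
  step 13. node 6  ⊔preds=101111  new=111101  stable

Least fixpoint reached:
  node 0: 101111
  node 1: 101111
  node 2: 111011
  node 3: 011101
  node 4: 111010
  node 5: 110111
  node 6: 111101
  node 7: 101111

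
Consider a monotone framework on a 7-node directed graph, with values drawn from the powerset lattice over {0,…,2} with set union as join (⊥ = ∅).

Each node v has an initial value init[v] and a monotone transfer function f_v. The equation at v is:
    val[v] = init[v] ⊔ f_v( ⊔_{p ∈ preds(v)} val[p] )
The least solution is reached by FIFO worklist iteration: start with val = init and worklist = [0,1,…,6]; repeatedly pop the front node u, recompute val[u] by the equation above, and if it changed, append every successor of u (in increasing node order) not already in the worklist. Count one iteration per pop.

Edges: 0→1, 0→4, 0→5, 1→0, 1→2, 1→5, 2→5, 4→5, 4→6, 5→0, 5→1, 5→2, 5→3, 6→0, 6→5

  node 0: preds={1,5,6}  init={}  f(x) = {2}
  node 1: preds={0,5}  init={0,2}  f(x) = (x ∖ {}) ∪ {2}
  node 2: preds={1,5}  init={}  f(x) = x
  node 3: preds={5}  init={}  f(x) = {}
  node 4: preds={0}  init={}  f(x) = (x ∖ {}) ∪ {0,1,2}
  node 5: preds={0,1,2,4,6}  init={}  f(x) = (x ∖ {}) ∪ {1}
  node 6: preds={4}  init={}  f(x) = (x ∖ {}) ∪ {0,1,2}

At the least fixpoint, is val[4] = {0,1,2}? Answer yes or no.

yes

Iteration log — 13 steps:
  step 1. node 0  ⊔preds={0,2}  new={2}  old={}  +wl: 
  step 2. node 1  ⊔preds={2}  new={0,2}  stable
  step 3. node 2  ⊔preds={0,2}  new={0,2}  old={}  +wl: 
  step 4. node 3  ⊔preds={}  new={}  stable
  step 5. node 4  ⊔preds={2}  new={0,1,2}  old={}  +wl: 
  step 6. node 5  ⊔preds={0,1,2}  new={0,1,2}  old={}  +wl: 0,1,2,3
  step 7. node 6  ⊔preds={0,1,2}  new={0,1,2}  old={}  +wl: 5
  step 8. node 0  ⊔preds={0,1,2}  new={2}  stable
  step 9. node 1  ⊔preds={0,1,2}  new={0,1,2}  old={0,2}  +wl: 0
  step 10. node 2  ⊔preds={0,1,2}  new={0,1,2}  old={0,2}  +wl: 
  step 11. node 3  ⊔preds={0,1,2}  new={}  stable
  step 12. node 5  ⊔preds={0,1,2}  new={0,1,2}  stable
  step 13. node 0  ⊔preds={0,1,2}  new={2}  stable

Least fixpoint reached:
  node 0: {2}
  node 1: {0,1,2}
  node 2: {0,1,2}
  node 3: {}
  node 4: {0,1,2}
  node 5: {0,1,2}
  node 6: {0,1,2}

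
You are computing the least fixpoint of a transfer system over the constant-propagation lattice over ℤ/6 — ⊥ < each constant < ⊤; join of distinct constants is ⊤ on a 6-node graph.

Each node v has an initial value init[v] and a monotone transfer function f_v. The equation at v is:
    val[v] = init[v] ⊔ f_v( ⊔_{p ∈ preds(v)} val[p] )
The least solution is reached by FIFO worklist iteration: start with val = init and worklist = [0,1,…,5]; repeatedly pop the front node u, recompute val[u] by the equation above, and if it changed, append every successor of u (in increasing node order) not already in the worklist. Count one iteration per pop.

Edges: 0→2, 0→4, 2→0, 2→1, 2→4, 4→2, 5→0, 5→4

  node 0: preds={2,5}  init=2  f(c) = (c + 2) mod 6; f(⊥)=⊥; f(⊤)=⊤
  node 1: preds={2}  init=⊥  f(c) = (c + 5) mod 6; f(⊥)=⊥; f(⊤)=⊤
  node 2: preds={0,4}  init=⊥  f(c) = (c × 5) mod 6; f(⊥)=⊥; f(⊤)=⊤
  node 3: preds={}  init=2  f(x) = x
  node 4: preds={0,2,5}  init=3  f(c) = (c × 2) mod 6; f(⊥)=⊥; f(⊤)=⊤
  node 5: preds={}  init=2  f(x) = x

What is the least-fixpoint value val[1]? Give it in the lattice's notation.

⊤

Trace (9 dequeues):
  [1] u=0 | in 2 | out ⊤ | prev 2 | push {}
  [2] u=1 | in ⊥ | out ⊥ | ==
  [3] u=2 | in ⊤ | out ⊤ | prev ⊥ | push {0,1}
  [4] u=3 | in ⊥ | out 2 | ==
  [5] u=4 | in ⊤ | out ⊤ | prev 3 | push {2}
  [6] u=5 | in ⊥ | out 2 | ==
  [7] u=0 | in ⊤ | out ⊤ | ==
  [8] u=1 | in ⊤ | out ⊤ | prev ⊥ | push {}
  [9] u=2 | in ⊤ | out ⊤ | ==

Converged values:
  [0] ⊤
  [1] ⊤
  [2] ⊤
  [3] 2
  [4] ⊤
  [5] 2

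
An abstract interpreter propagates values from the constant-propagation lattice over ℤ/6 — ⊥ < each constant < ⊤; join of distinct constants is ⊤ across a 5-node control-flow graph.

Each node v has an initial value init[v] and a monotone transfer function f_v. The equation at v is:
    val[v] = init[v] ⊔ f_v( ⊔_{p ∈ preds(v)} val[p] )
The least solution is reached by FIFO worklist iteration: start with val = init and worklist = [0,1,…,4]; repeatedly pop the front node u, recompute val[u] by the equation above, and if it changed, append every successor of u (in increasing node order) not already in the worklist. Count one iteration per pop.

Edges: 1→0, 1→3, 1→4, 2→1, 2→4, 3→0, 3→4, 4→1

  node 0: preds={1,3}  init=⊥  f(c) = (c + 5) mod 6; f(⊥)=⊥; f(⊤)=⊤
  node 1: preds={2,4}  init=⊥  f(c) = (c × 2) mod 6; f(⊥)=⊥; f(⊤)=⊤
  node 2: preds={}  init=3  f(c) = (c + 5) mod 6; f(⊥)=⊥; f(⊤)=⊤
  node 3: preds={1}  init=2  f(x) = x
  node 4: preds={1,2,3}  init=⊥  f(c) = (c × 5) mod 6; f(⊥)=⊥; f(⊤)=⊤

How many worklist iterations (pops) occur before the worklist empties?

10

Trace (10 dequeues):
  [1] u=0 | in 2 | out 1 | prev ⊥ | push {}
  [2] u=1 | in 3 | out 0 | prev ⊥ | push {0}
  [3] u=2 | in ⊥ | out 3 | ==
  [4] u=3 | in 0 | out ⊤ | prev 2 | push {}
  [5] u=4 | in ⊤ | out ⊤ | prev ⊥ | push {1}
  [6] u=0 | in ⊤ | out ⊤ | prev 1 | push {}
  [7] u=1 | in ⊤ | out ⊤ | prev 0 | push {0,3,4}
  [8] u=0 | in ⊤ | out ⊤ | ==
  [9] u=3 | in ⊤ | out ⊤ | ==
  [10] u=4 | in ⊤ | out ⊤ | ==

Converged values:
  [0] ⊤
  [1] ⊤
  [2] 3
  [3] ⊤
  [4] ⊤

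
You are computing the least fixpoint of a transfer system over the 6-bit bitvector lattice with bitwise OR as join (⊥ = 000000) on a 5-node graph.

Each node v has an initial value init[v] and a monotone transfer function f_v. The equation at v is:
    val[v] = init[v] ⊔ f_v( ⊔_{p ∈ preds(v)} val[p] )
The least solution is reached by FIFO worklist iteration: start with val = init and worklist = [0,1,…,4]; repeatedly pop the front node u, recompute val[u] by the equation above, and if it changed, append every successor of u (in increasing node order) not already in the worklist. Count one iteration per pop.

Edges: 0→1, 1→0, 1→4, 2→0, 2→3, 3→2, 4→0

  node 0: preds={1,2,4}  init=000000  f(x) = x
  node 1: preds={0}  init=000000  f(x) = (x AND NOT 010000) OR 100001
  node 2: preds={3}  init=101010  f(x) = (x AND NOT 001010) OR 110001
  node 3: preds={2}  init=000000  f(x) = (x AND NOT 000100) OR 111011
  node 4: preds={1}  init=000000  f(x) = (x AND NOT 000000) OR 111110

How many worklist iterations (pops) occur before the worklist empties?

10

Iteration log — 10 steps:
  step 1. node 0  ⊔preds=101010  new=101010  old=000000  +wl: 
  step 2. node 1  ⊔preds=101010  new=101011  old=000000  +wl: 0
  step 3. node 2  ⊔preds=000000  new=111011  old=101010  +wl: 
  step 4. node 3  ⊔preds=111011  new=111011  old=000000  +wl: 2
  step 5. node 4  ⊔preds=101011  new=111111  old=000000  +wl: 
  step 6. node 0  ⊔preds=111111  new=111111  old=101010  +wl: 1
  step 7. node 2  ⊔preds=111011  new=111011  stable
  step 8. node 1  ⊔preds=111111  new=101111  old=101011  +wl: 0,4
  step 9. node 0  ⊔preds=111111  new=111111  stable
  step 10. node 4  ⊔preds=101111  new=111111  stable

Least fixpoint reached:
  node 0: 111111
  node 1: 101111
  node 2: 111011
  node 3: 111011
  node 4: 111111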